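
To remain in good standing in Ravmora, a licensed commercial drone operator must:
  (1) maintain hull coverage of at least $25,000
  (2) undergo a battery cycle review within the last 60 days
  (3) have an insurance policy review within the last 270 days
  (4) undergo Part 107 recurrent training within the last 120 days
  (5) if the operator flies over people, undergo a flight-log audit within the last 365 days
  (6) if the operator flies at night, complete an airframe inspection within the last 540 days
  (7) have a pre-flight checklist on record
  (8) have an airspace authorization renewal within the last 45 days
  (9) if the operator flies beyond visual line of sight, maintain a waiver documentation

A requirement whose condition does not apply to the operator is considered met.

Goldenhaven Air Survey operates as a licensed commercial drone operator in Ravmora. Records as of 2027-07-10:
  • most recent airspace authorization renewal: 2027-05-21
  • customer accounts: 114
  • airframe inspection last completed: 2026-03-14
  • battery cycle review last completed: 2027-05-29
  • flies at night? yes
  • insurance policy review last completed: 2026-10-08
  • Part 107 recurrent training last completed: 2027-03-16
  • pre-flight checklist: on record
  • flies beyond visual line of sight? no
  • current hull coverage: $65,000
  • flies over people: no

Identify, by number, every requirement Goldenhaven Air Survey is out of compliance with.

3, 8

1. hull coverage $65,000 ≥ $25,000 → met
2. battery cycle review 42 days ago vs limit 60 → met
3. insurance policy review 275 days ago vs limit 270 → not met
4. Part 107 recurrent training 116 days ago vs limit 120 → met
5. condition 'flies over people' does not hold → requirement n/a → met
6. condition 'flies at night' holds; airframe inspection 483 days ago vs limit 540 → met
7. pre-flight checklist present → met
8. airspace authorization renewal 50 days ago vs limit 45 → not met
9. condition 'flies beyond visual line of sight' does not hold → requirement n/a → met
Not met: 3, 8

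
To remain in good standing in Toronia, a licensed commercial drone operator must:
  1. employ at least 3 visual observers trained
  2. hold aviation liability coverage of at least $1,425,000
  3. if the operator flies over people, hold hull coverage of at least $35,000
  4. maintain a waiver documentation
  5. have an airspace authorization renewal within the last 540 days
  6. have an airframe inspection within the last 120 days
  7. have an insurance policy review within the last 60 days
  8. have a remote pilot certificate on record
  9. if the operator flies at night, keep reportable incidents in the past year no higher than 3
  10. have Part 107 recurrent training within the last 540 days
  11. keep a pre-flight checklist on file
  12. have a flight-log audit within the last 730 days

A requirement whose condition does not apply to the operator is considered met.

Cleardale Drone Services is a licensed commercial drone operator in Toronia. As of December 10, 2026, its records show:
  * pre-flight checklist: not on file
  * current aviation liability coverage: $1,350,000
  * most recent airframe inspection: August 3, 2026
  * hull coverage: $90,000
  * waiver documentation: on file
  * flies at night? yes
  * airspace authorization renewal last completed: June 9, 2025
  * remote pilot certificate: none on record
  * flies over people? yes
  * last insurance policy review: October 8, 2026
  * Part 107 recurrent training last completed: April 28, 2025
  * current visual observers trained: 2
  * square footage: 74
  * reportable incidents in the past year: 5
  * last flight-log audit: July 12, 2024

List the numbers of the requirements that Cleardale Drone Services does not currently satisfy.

1. visual observers trained 2 < 3 → not met
2. aviation liability coverage $1,350,000 < $1,425,000 → not met
3. condition 'flies over people' holds; hull coverage $90,000 ≥ $35,000 → met
4. waiver documentation present → met
5. airspace authorization renewal 549 days ago vs limit 540 → not met
6. airframe inspection 129 days ago vs limit 120 → not met
7. insurance policy review 63 days ago vs limit 60 → not met
8. remote pilot certificate absent → not met
9. condition 'flies at night' holds; reportable incidents in the past year 5 > 3 → not met
10. Part 107 recurrent training 591 days ago vs limit 540 → not met
11. pre-flight checklist absent → not met
12. flight-log audit 881 days ago vs limit 730 → not met
Not met: 1, 2, 5, 6, 7, 8, 9, 10, 11, 12

1, 2, 5, 6, 7, 8, 9, 10, 11, 12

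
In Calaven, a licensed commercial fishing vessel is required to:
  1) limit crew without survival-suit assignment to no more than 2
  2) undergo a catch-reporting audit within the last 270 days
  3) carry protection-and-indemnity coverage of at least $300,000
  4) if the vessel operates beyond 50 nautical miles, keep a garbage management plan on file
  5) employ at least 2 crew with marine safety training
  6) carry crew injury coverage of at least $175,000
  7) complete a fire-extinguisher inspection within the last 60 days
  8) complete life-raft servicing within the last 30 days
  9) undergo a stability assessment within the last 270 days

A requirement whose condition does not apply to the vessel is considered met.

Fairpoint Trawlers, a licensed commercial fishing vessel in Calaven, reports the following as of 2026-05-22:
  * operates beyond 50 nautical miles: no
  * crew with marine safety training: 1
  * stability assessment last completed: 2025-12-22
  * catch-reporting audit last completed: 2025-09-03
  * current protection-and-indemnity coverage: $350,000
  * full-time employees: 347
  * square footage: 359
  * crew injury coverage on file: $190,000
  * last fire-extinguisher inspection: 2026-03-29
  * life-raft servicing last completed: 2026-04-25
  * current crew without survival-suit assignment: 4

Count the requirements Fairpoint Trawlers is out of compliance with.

1. crew without survival-suit assignment 4 > 2 → not met
2. catch-reporting audit 261 days ago vs limit 270 → met
3. protection-and-indemnity coverage $350,000 ≥ $300,000 → met
4. condition 'operates beyond 50 nautical miles' does not hold → requirement n/a → met
5. crew with marine safety training 1 < 2 → not met
6. crew injury coverage $190,000 ≥ $175,000 → met
7. fire-extinguisher inspection 54 days ago vs limit 60 → met
8. life-raft servicing 27 days ago vs limit 30 → met
9. stability assessment 151 days ago vs limit 270 → met
Not met: 2 of 9

2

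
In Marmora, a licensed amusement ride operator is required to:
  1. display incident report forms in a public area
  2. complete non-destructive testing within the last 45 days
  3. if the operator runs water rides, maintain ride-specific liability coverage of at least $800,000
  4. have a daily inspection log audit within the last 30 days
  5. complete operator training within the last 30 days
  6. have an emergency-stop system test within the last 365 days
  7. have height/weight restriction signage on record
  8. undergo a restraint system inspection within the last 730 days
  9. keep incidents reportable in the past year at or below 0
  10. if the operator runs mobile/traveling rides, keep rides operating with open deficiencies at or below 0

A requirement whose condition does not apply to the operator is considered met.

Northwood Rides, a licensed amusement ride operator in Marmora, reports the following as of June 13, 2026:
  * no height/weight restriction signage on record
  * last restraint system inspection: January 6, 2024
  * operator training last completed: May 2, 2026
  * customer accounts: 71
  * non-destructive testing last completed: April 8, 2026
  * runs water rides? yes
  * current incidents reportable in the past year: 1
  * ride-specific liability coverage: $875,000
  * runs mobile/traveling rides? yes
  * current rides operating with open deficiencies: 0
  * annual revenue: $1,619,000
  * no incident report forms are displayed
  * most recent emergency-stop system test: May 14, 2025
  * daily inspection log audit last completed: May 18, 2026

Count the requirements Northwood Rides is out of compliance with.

1. incident report forms absent → not met
2. non-destructive testing 66 days ago vs limit 45 → not met
3. condition 'runs water rides' holds; ride-specific liability coverage $875,000 ≥ $800,000 → met
4. daily inspection log audit 26 days ago vs limit 30 → met
5. operator training 42 days ago vs limit 30 → not met
6. emergency-stop system test 395 days ago vs limit 365 → not met
7. height/weight restriction signage absent → not met
8. restraint system inspection 889 days ago vs limit 730 → not met
9. incidents reportable in the past year 1 > 0 → not met
10. condition 'runs mobile/traveling rides' holds; rides operating with open deficiencies 0 ≤ 0 → met
Not met: 7 of 10

7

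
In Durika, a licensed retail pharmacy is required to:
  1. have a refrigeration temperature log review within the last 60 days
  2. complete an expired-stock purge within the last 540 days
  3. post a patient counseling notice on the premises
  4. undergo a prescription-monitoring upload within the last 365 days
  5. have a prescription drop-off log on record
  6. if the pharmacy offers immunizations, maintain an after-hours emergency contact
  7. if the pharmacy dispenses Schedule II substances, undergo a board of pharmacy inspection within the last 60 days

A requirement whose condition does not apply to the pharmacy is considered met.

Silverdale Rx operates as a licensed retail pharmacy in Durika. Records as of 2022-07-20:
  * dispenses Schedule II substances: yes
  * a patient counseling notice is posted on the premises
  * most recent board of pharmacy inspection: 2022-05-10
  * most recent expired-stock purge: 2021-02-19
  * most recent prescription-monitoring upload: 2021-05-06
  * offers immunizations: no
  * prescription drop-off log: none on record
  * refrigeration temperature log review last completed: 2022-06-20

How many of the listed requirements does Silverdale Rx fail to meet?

3

1. refrigeration temperature log review 30 days ago vs limit 60 → met
2. expired-stock purge 516 days ago vs limit 540 → met
3. patient counseling notice present → met
4. prescription-monitoring upload 440 days ago vs limit 365 → not met
5. prescription drop-off log absent → not met
6. condition 'offers immunizations' does not hold → requirement n/a → met
7. condition 'dispenses Schedule II substances' holds; board of pharmacy inspection 71 days ago vs limit 60 → not met
Not met: 3 of 7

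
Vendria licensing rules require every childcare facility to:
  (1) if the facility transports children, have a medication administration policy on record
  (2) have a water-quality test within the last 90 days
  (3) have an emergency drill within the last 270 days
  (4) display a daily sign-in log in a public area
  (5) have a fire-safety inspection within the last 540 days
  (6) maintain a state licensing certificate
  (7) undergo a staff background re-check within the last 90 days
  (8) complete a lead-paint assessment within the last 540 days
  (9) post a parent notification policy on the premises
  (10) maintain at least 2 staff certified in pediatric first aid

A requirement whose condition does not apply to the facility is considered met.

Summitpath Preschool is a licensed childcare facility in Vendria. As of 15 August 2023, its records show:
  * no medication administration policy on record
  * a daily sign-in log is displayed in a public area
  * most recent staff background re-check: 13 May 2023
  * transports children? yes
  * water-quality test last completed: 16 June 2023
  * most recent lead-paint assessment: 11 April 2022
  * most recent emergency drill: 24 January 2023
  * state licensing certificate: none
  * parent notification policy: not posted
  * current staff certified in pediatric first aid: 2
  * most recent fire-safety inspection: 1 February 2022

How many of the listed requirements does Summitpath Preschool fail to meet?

1. condition 'transports children' holds; medication administration policy absent → not met
2. water-quality test 60 days ago vs limit 90 → met
3. emergency drill 203 days ago vs limit 270 → met
4. daily sign-in log present → met
5. fire-safety inspection 560 days ago vs limit 540 → not met
6. state licensing certificate absent → not met
7. staff background re-check 94 days ago vs limit 90 → not met
8. lead-paint assessment 491 days ago vs limit 540 → met
9. parent notification policy absent → not met
10. staff certified in pediatric first aid 2 ≥ 2 → met
Not met: 5 of 10

5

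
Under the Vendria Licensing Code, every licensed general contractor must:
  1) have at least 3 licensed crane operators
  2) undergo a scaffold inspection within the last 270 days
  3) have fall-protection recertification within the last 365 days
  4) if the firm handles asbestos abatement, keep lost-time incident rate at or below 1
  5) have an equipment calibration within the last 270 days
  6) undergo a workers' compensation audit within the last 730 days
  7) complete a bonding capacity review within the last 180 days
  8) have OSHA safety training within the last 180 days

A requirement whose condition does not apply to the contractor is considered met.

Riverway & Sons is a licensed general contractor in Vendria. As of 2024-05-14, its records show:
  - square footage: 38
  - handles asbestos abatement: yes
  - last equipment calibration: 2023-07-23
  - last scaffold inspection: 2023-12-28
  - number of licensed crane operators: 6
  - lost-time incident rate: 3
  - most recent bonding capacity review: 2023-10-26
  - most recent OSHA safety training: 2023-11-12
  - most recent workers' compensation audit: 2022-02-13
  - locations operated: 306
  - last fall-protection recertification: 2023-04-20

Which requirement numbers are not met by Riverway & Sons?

3, 4, 5, 6, 7, 8

1. licensed crane operators 6 ≥ 3 → met
2. scaffold inspection 138 days ago vs limit 270 → met
3. fall-protection recertification 390 days ago vs limit 365 → not met
4. condition 'handles asbestos abatement' holds; lost-time incident rate 3 > 1 → not met
5. equipment calibration 296 days ago vs limit 270 → not met
6. workers' compensation audit 821 days ago vs limit 730 → not met
7. bonding capacity review 201 days ago vs limit 180 → not met
8. OSHA safety training 184 days ago vs limit 180 → not met
Not met: 3, 4, 5, 6, 7, 8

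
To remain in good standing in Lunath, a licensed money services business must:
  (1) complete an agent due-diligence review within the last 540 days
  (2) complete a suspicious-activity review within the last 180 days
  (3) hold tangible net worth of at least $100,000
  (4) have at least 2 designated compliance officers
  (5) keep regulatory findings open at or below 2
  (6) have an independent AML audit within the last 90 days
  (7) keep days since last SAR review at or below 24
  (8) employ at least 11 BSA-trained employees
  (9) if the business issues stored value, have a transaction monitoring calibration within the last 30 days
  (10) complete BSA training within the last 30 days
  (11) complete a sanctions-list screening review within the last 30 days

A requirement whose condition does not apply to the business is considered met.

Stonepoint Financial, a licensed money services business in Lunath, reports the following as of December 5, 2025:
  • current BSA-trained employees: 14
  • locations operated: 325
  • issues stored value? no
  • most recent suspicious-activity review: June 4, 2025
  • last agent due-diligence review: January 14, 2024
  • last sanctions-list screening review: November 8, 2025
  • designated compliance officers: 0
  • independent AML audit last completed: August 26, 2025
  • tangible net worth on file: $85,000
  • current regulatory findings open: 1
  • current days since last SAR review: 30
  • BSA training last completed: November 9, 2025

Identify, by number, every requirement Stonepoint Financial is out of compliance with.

1, 2, 3, 4, 6, 7

1. agent due-diligence review 691 days ago vs limit 540 → not met
2. suspicious-activity review 184 days ago vs limit 180 → not met
3. tangible net worth $85,000 < $100,000 → not met
4. designated compliance officers 0 < 2 → not met
5. regulatory findings open 1 ≤ 2 → met
6. independent AML audit 101 days ago vs limit 90 → not met
7. days since last SAR review 30 > 24 → not met
8. BSA-trained employees 14 ≥ 11 → met
9. condition 'issues stored value' does not hold → requirement n/a → met
10. BSA training 26 days ago vs limit 30 → met
11. sanctions-list screening review 27 days ago vs limit 30 → met
Not met: 1, 2, 3, 4, 6, 7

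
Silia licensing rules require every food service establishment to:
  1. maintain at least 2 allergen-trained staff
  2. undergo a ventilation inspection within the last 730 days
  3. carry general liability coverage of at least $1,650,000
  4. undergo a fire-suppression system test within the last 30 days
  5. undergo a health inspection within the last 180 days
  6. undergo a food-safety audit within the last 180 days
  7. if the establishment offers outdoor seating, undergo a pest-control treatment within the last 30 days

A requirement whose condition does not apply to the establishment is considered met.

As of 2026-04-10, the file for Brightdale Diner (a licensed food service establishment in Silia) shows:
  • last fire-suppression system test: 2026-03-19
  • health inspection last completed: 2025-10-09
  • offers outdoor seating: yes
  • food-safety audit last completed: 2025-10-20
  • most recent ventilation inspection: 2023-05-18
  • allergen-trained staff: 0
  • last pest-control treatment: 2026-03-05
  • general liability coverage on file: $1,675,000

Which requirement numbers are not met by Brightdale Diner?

1. allergen-trained staff 0 < 2 → not met
2. ventilation inspection 1058 days ago vs limit 730 → not met
3. general liability coverage $1,675,000 ≥ $1,650,000 → met
4. fire-suppression system test 22 days ago vs limit 30 → met
5. health inspection 183 days ago vs limit 180 → not met
6. food-safety audit 172 days ago vs limit 180 → met
7. condition 'offers outdoor seating' holds; pest-control treatment 36 days ago vs limit 30 → not met
Not met: 1, 2, 5, 7

1, 2, 5, 7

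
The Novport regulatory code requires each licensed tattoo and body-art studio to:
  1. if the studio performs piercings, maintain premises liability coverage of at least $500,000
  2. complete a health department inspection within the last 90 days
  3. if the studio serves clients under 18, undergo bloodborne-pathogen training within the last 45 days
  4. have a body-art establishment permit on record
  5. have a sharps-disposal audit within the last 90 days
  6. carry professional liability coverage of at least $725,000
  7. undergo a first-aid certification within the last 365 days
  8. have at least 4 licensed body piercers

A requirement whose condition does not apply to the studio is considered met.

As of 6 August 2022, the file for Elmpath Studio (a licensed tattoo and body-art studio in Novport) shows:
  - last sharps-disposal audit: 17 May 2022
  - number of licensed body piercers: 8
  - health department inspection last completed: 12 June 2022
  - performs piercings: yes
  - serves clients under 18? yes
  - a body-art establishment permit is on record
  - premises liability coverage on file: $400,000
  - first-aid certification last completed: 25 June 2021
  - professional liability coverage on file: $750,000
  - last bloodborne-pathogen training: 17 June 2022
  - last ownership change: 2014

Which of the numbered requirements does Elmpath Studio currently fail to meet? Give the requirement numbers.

1. condition 'performs piercings' holds; premises liability coverage $400,000 < $500,000 → not met
2. health department inspection 55 days ago vs limit 90 → met
3. condition 'serves clients under 18' holds; bloodborne-pathogen training 50 days ago vs limit 45 → not met
4. body-art establishment permit present → met
5. sharps-disposal audit 81 days ago vs limit 90 → met
6. professional liability coverage $750,000 ≥ $725,000 → met
7. first-aid certification 407 days ago vs limit 365 → not met
8. licensed body piercers 8 ≥ 4 → met
Not met: 1, 3, 7

1, 3, 7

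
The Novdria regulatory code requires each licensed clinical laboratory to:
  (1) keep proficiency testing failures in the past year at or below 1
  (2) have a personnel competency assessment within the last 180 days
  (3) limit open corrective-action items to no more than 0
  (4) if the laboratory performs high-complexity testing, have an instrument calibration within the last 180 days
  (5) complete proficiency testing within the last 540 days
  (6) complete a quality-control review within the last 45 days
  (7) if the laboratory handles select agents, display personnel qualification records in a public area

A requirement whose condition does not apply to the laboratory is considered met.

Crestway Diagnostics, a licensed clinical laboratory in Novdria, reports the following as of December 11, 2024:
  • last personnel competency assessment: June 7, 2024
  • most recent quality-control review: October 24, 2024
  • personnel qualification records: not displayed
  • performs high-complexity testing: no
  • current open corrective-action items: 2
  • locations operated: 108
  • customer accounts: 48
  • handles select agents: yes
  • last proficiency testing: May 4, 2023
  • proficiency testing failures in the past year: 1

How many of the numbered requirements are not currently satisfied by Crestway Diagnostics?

1. proficiency testing failures in the past year 1 ≤ 1 → met
2. personnel competency assessment 187 days ago vs limit 180 → not met
3. open corrective-action items 2 > 0 → not met
4. condition 'performs high-complexity testing' does not hold → requirement n/a → met
5. proficiency testing 587 days ago vs limit 540 → not met
6. quality-control review 48 days ago vs limit 45 → not met
7. condition 'handles select agents' holds; personnel qualification records absent → not met
Not met: 5 of 7

5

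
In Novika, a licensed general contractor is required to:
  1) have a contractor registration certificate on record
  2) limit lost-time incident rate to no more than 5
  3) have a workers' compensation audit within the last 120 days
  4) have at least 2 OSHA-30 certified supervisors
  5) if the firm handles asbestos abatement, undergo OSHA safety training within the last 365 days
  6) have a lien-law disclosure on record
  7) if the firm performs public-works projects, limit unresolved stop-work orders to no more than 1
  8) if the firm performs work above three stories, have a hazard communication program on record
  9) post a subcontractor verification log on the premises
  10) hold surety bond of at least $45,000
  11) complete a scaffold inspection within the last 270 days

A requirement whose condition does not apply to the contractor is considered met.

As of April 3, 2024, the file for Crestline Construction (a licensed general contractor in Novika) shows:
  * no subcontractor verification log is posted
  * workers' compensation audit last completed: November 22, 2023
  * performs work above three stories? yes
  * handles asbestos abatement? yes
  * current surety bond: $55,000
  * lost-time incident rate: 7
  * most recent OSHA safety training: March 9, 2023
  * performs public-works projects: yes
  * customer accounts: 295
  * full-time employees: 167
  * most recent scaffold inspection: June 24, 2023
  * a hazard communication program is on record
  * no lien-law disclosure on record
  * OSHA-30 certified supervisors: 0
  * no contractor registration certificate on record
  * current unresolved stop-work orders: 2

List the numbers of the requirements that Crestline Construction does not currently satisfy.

1, 2, 3, 4, 5, 6, 7, 9, 11

1. contractor registration certificate absent → not met
2. lost-time incident rate 7 > 5 → not met
3. workers' compensation audit 133 days ago vs limit 120 → not met
4. OSHA-30 certified supervisors 0 < 2 → not met
5. condition 'handles asbestos abatement' holds; OSHA safety training 391 days ago vs limit 365 → not met
6. lien-law disclosure absent → not met
7. condition 'performs public-works projects' holds; unresolved stop-work orders 2 > 1 → not met
8. condition 'performs work above three stories' holds; hazard communication program present → met
9. subcontractor verification log absent → not met
10. surety bond $55,000 ≥ $45,000 → met
11. scaffold inspection 284 days ago vs limit 270 → not met
Not met: 1, 2, 3, 4, 5, 6, 7, 9, 11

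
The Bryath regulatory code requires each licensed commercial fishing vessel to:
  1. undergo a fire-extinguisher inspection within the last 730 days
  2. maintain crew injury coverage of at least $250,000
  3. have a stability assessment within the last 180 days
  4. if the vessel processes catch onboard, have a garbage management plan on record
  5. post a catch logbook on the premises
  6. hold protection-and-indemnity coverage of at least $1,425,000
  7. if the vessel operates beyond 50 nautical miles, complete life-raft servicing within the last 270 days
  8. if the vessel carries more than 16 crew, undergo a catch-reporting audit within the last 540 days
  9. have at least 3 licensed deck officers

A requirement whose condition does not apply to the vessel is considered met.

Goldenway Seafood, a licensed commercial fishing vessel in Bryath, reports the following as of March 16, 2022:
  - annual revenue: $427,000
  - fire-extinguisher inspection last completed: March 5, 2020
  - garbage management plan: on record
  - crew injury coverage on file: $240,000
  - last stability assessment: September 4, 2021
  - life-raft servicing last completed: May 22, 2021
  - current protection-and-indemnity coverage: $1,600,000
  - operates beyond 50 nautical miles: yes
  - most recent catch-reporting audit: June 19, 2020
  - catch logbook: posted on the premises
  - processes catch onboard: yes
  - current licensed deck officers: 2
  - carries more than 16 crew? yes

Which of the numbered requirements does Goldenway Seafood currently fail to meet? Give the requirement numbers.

1. fire-extinguisher inspection 741 days ago vs limit 730 → not met
2. crew injury coverage $240,000 < $250,000 → not met
3. stability assessment 193 days ago vs limit 180 → not met
4. condition 'processes catch onboard' holds; garbage management plan present → met
5. catch logbook present → met
6. protection-and-indemnity coverage $1,600,000 ≥ $1,425,000 → met
7. condition 'operates beyond 50 nautical miles' holds; life-raft servicing 298 days ago vs limit 270 → not met
8. condition 'carries more than 16 crew' holds; catch-reporting audit 635 days ago vs limit 540 → not met
9. licensed deck officers 2 < 3 → not met
Not met: 1, 2, 3, 7, 8, 9

1, 2, 3, 7, 8, 9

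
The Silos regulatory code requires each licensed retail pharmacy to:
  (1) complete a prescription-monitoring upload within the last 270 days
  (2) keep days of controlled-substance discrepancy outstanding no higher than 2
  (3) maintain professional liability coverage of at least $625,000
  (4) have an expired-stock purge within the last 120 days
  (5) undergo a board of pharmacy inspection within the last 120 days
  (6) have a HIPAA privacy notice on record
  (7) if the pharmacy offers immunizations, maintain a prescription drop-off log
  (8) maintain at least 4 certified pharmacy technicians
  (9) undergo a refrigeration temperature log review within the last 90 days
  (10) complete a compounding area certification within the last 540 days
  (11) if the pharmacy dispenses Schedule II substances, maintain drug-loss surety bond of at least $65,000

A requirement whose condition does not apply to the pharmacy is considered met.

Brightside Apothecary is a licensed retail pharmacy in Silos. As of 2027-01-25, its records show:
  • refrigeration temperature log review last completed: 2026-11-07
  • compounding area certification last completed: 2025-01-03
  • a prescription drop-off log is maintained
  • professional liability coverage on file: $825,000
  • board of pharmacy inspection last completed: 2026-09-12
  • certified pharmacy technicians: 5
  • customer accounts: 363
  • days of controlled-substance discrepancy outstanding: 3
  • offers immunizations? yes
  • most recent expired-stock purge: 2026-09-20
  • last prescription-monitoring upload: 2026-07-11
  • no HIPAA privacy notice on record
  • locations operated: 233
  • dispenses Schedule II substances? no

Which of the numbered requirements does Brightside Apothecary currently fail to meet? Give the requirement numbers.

1. prescription-monitoring upload 198 days ago vs limit 270 → met
2. days of controlled-substance discrepancy outstanding 3 > 2 → not met
3. professional liability coverage $825,000 ≥ $625,000 → met
4. expired-stock purge 127 days ago vs limit 120 → not met
5. board of pharmacy inspection 135 days ago vs limit 120 → not met
6. HIPAA privacy notice absent → not met
7. condition 'offers immunizations' holds; prescription drop-off log present → met
8. certified pharmacy technicians 5 ≥ 4 → met
9. refrigeration temperature log review 79 days ago vs limit 90 → met
10. compounding area certification 752 days ago vs limit 540 → not met
11. condition 'dispenses Schedule II substances' does not hold → requirement n/a → met
Not met: 2, 4, 5, 6, 10

2, 4, 5, 6, 10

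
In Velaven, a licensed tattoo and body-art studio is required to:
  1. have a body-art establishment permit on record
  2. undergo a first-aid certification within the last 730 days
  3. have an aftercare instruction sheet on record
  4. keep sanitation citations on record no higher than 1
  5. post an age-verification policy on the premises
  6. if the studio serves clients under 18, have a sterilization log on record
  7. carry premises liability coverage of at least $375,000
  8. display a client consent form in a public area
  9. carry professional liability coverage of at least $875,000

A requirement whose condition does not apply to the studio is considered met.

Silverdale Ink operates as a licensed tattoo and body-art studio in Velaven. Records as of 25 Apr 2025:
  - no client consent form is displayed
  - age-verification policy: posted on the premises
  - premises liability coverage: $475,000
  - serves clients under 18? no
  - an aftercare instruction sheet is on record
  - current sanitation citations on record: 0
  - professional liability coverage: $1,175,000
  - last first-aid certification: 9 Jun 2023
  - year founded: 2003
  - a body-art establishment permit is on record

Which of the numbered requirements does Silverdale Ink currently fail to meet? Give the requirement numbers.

8

1. body-art establishment permit present → met
2. first-aid certification 686 days ago vs limit 730 → met
3. aftercare instruction sheet present → met
4. sanitation citations on record 0 ≤ 1 → met
5. age-verification policy present → met
6. condition 'serves clients under 18' does not hold → requirement n/a → met
7. premises liability coverage $475,000 ≥ $375,000 → met
8. client consent form absent → not met
9. professional liability coverage $1,175,000 ≥ $875,000 → met
Not met: 8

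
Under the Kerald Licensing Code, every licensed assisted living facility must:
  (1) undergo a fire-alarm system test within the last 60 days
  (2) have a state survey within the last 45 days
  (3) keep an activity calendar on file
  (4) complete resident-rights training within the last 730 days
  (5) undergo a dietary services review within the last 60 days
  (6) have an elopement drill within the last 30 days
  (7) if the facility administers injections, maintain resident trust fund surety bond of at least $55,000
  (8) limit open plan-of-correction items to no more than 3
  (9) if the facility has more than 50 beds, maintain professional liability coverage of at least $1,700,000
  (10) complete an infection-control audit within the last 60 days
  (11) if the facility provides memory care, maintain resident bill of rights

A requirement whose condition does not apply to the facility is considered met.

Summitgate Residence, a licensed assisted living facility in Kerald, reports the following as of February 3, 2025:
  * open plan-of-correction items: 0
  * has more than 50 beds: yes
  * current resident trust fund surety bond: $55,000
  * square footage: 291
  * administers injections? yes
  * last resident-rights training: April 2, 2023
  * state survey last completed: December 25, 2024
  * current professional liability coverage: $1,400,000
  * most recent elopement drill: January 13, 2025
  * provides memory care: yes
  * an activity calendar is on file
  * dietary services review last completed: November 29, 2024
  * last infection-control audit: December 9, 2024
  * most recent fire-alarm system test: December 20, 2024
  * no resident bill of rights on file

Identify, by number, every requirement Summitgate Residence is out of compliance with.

5, 9, 11

1. fire-alarm system test 45 days ago vs limit 60 → met
2. state survey 40 days ago vs limit 45 → met
3. activity calendar present → met
4. resident-rights training 673 days ago vs limit 730 → met
5. dietary services review 66 days ago vs limit 60 → not met
6. elopement drill 21 days ago vs limit 30 → met
7. condition 'administers injections' holds; resident trust fund surety bond $55,000 ≥ $55,000 → met
8. open plan-of-correction items 0 ≤ 3 → met
9. condition 'has more than 50 beds' holds; professional liability coverage $1,400,000 < $1,700,000 → not met
10. infection-control audit 56 days ago vs limit 60 → met
11. condition 'provides memory care' holds; resident bill of rights absent → not met
Not met: 5, 9, 11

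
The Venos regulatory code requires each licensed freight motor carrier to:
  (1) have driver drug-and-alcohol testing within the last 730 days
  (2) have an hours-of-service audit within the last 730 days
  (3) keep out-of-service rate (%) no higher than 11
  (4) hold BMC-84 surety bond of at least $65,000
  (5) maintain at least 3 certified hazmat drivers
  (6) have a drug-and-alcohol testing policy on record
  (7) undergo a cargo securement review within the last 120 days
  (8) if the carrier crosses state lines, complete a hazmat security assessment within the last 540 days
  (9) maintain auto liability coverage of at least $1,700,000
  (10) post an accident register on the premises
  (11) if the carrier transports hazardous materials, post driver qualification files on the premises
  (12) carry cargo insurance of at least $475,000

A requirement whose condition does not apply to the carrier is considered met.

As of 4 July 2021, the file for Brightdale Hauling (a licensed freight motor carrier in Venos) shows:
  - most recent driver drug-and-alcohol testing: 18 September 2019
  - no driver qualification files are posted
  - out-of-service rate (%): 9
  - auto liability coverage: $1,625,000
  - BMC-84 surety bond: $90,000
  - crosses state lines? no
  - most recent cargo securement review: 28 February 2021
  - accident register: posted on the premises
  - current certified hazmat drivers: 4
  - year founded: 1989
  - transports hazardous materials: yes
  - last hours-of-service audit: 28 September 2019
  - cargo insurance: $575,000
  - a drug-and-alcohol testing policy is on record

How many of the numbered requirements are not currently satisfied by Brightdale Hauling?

1. driver drug-and-alcohol testing 655 days ago vs limit 730 → met
2. hours-of-service audit 645 days ago vs limit 730 → met
3. out-of-service rate (%) 9 ≤ 11 → met
4. BMC-84 surety bond $90,000 ≥ $65,000 → met
5. certified hazmat drivers 4 ≥ 3 → met
6. drug-and-alcohol testing policy present → met
7. cargo securement review 126 days ago vs limit 120 → not met
8. condition 'crosses state lines' does not hold → requirement n/a → met
9. auto liability coverage $1,625,000 < $1,700,000 → not met
10. accident register present → met
11. condition 'transports hazardous materials' holds; driver qualification files absent → not met
12. cargo insurance $575,000 ≥ $475,000 → met
Not met: 3 of 12

3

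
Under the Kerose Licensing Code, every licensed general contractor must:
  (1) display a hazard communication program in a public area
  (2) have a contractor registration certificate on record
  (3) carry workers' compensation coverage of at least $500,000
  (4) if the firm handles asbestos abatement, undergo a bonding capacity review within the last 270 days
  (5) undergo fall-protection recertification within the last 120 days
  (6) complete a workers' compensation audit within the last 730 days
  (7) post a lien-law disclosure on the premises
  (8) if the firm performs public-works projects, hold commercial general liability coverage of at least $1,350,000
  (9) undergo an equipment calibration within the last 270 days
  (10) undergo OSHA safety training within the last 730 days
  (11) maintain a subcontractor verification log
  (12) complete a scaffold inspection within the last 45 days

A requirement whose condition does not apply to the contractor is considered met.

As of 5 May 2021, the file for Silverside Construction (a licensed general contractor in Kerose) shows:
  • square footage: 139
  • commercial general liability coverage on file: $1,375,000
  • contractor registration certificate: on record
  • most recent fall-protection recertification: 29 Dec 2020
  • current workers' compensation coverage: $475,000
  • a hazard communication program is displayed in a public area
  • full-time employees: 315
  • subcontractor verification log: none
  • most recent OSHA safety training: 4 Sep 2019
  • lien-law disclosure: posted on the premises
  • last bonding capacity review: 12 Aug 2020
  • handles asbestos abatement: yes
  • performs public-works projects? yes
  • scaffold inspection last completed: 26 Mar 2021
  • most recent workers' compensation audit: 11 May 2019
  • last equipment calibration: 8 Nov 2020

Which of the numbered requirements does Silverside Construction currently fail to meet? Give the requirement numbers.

3, 5, 11

1. hazard communication program present → met
2. contractor registration certificate present → met
3. workers' compensation coverage $475,000 < $500,000 → not met
4. condition 'handles asbestos abatement' holds; bonding capacity review 266 days ago vs limit 270 → met
5. fall-protection recertification 127 days ago vs limit 120 → not met
6. workers' compensation audit 725 days ago vs limit 730 → met
7. lien-law disclosure present → met
8. condition 'performs public-works projects' holds; commercial general liability coverage $1,375,000 ≥ $1,350,000 → met
9. equipment calibration 178 days ago vs limit 270 → met
10. OSHA safety training 609 days ago vs limit 730 → met
11. subcontractor verification log absent → not met
12. scaffold inspection 40 days ago vs limit 45 → met
Not met: 3, 5, 11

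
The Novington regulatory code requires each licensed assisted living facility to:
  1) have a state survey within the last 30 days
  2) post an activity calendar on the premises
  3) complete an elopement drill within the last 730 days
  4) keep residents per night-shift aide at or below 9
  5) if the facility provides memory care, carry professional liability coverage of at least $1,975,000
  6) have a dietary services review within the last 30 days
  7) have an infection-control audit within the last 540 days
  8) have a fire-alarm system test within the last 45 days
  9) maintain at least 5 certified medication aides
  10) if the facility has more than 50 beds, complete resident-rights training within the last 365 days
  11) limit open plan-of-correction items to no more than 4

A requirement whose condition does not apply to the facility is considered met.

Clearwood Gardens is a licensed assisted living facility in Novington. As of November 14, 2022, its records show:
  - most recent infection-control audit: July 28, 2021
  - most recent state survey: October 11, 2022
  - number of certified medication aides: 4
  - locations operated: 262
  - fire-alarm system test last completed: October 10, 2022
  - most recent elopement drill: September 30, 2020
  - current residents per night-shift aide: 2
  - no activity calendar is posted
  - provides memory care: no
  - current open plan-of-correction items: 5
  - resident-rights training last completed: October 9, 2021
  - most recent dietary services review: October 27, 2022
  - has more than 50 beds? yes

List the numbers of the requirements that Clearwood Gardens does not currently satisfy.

1. state survey 34 days ago vs limit 30 → not met
2. activity calendar absent → not met
3. elopement drill 775 days ago vs limit 730 → not met
4. residents per night-shift aide 2 ≤ 9 → met
5. condition 'provides memory care' does not hold → requirement n/a → met
6. dietary services review 18 days ago vs limit 30 → met
7. infection-control audit 474 days ago vs limit 540 → met
8. fire-alarm system test 35 days ago vs limit 45 → met
9. certified medication aides 4 < 5 → not met
10. condition 'has more than 50 beds' holds; resident-rights training 401 days ago vs limit 365 → not met
11. open plan-of-correction items 5 > 4 → not met
Not met: 1, 2, 3, 9, 10, 11

1, 2, 3, 9, 10, 11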